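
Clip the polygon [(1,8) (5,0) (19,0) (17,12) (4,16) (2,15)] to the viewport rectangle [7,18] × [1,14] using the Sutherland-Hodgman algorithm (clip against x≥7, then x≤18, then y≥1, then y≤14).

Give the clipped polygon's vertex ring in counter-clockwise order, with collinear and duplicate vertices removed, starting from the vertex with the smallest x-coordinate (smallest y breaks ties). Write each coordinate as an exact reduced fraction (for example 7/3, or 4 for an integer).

1. After x ≥ 7: [(7,0) (19,0) (17,12) (7,196/13)]
2. After x ≤ 18: [(7,0) (18,0) (18,6) (17,12) (7,196/13)]
3. After y ≥ 1: [(7,1) (18,1) (18,6) (17,12) (7,196/13)]
4. After y ≤ 14: [(7,14) (7,1) (18,1) (18,6) (17,12) (21/2,14)]
5. Canonical ring: [(7,1) (18,1) (18,6) (17,12) (21/2,14) (7,14)]

Clipped polygon: [(7,1) (18,1) (18,6) (17,12) (21/2,14) (7,14)]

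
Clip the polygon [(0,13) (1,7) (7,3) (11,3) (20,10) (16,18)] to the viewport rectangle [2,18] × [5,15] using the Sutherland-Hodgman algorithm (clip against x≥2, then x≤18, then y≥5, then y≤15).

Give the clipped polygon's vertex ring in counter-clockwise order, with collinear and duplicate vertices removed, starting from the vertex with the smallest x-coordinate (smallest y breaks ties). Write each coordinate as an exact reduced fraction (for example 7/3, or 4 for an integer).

Clipped polygon: [(2,19/3) (4,5) (95/7,5) (18,76/9) (18,14) (35/2,15) (32/5,15) (2,109/8)]

1. After x ≥ 2: [(2,109/8) (2,19/3) (7,3) (11,3) (20,10) (16,18)]
2. After x ≤ 18: [(2,109/8) (2,19/3) (7,3) (11,3) (18,76/9) (18,14) (16,18)]
3. After y ≥ 5: [(2,109/8) (2,19/3) (4,5) (95/7,5) (18,76/9) (18,14) (16,18)]
4. After y ≤ 15: [(32/5,15) (2,109/8) (2,19/3) (4,5) (95/7,5) (18,76/9) (18,14) (35/2,15)]
5. Canonical ring: [(2,19/3) (4,5) (95/7,5) (18,76/9) (18,14) (35/2,15) (32/5,15) (2,109/8)]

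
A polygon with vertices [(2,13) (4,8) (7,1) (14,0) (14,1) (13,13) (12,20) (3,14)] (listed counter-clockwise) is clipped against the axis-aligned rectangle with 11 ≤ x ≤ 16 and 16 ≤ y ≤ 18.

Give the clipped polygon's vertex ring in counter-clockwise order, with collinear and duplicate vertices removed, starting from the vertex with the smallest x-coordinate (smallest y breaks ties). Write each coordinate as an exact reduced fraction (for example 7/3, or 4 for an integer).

1. After x ≥ 11: [(11,3/7) (14,0) (14,1) (13,13) (12,20) (11,58/3)]
2. After x ≤ 16: [(11,3/7) (14,0) (14,1) (13,13) (12,20) (11,58/3)]
3. After y ≥ 16: [(11,16) (88/7,16) (12,20) (11,58/3)]
4. After y ≤ 18: [(11,18) (11,16) (88/7,16) (86/7,18)]
5. Canonical ring: [(11,16) (88/7,16) (86/7,18) (11,18)]

Clipped polygon: [(11,16) (88/7,16) (86/7,18) (11,18)]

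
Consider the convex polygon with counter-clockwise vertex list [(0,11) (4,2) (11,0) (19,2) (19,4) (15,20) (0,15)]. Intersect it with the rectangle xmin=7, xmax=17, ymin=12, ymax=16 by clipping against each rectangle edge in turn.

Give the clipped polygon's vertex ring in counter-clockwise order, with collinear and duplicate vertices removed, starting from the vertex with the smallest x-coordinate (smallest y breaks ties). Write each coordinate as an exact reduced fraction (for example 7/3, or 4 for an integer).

Clipped polygon: [(7,12) (17,12) (16,16) (7,16)]

1. After x ≥ 7: [(7,8/7) (11,0) (19,2) (19,4) (15,20) (7,52/3)]
2. After x ≤ 17: [(7,8/7) (11,0) (17,3/2) (17,12) (15,20) (7,52/3)]
3. After y ≥ 12: [(7,12) (17,12) (17,12) (15,20) (7,52/3)]
4. After y ≤ 16: [(7,16) (7,12) (17,12) (17,12) (16,16)]
5. Canonical ring: [(7,12) (17,12) (16,16) (7,16)]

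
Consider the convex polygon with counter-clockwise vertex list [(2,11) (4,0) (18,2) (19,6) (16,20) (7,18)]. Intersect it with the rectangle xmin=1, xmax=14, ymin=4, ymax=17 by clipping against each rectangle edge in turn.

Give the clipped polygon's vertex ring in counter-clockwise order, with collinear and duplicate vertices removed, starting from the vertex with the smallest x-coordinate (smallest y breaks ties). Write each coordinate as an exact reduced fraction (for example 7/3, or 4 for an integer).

1. After x ≥ 1: [(2,11) (4,0) (18,2) (19,6) (16,20) (7,18)]
2. After x ≤ 14: [(2,11) (4,0) (14,10/7) (14,176/9) (7,18)]
3. After y ≥ 4: [(2,11) (36/11,4) (14,4) (14,176/9) (7,18)]
4. After y ≤ 17: [(44/7,17) (2,11) (36/11,4) (14,4) (14,17)]
5. Canonical ring: [(2,11) (36/11,4) (14,4) (14,17) (44/7,17)]

Clipped polygon: [(2,11) (36/11,4) (14,4) (14,17) (44/7,17)]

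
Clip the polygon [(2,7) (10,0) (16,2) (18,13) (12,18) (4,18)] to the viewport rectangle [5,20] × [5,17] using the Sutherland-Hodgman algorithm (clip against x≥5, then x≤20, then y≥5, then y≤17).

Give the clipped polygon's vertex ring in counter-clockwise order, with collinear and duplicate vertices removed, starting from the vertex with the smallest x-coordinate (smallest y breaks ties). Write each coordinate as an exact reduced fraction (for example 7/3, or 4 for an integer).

1. After x ≥ 5: [(5,35/8) (10,0) (16,2) (18,13) (12,18) (5,18)]
2. After x ≤ 20: [(5,35/8) (10,0) (16,2) (18,13) (12,18) (5,18)]
3. After y ≥ 5: [(5,5) (182/11,5) (18,13) (12,18) (5,18)]
4. After y ≤ 17: [(5,17) (5,5) (182/11,5) (18,13) (66/5,17)]
5. Canonical ring: [(5,5) (182/11,5) (18,13) (66/5,17) (5,17)]

Clipped polygon: [(5,5) (182/11,5) (18,13) (66/5,17) (5,17)]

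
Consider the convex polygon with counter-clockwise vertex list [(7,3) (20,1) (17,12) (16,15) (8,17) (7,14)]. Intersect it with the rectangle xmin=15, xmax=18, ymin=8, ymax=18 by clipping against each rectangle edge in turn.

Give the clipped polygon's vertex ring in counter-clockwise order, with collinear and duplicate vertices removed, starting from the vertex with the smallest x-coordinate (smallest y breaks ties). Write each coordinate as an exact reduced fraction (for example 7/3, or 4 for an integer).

Clipped polygon: [(15,8) (18,8) (18,25/3) (17,12) (16,15) (15,61/4)]

1. After x ≥ 15: [(15,23/13) (20,1) (17,12) (16,15) (15,61/4)]
2. After x ≤ 18: [(15,23/13) (18,17/13) (18,25/3) (17,12) (16,15) (15,61/4)]
3. After y ≥ 8: [(15,8) (18,8) (18,25/3) (17,12) (16,15) (15,61/4)]
4. After y ≤ 18: [(15,8) (18,8) (18,25/3) (17,12) (16,15) (15,61/4)]
5. Canonical ring: [(15,8) (18,8) (18,25/3) (17,12) (16,15) (15,61/4)]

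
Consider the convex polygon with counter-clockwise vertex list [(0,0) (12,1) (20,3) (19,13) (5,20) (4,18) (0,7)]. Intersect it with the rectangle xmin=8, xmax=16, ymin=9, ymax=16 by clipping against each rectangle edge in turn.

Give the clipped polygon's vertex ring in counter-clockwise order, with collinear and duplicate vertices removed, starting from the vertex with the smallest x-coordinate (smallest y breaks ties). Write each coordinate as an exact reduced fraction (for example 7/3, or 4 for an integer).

Clipped polygon: [(8,9) (16,9) (16,29/2) (13,16) (8,16)]

1. After x ≥ 8: [(8,2/3) (12,1) (20,3) (19,13) (8,37/2)]
2. After x ≤ 16: [(8,2/3) (12,1) (16,2) (16,29/2) (8,37/2)]
3. After y ≥ 9: [(8,9) (16,9) (16,29/2) (8,37/2)]
4. After y ≤ 16: [(8,16) (8,9) (16,9) (16,29/2) (13,16)]
5. Canonical ring: [(8,9) (16,9) (16,29/2) (13,16) (8,16)]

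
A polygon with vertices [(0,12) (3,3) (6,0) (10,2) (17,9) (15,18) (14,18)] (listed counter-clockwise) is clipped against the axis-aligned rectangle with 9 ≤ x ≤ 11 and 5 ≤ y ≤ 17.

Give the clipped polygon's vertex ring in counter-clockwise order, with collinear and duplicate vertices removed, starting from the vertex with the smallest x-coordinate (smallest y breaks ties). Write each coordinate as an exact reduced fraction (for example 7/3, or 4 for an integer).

Clipped polygon: [(9,5) (11,5) (11,117/7) (9,111/7)]

1. After x ≥ 9: [(9,111/7) (9,3/2) (10,2) (17,9) (15,18) (14,18)]
2. After x ≤ 11: [(11,117/7) (9,111/7) (9,3/2) (10,2) (11,3)]
3. After y ≥ 5: [(11,5) (11,117/7) (9,111/7) (9,5)]
4. After y ≤ 17: [(11,5) (11,117/7) (9,111/7) (9,5)]
5. Canonical ring: [(9,5) (11,5) (11,117/7) (9,111/7)]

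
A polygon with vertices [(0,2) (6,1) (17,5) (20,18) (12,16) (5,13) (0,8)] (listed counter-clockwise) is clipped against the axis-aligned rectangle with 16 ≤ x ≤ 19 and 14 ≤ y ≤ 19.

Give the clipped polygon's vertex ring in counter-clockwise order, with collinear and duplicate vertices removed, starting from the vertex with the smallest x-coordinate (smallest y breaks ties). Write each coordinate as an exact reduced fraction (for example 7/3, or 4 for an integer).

Clipped polygon: [(16,14) (19,14) (19,71/4) (16,17)]

1. After x ≥ 16: [(16,51/11) (17,5) (20,18) (16,17)]
2. After x ≤ 19: [(16,51/11) (17,5) (19,41/3) (19,71/4) (16,17)]
3. After y ≥ 14: [(16,14) (19,14) (19,71/4) (16,17)]
4. After y ≤ 19: [(16,14) (19,14) (19,71/4) (16,17)]
5. Canonical ring: [(16,14) (19,14) (19,71/4) (16,17)]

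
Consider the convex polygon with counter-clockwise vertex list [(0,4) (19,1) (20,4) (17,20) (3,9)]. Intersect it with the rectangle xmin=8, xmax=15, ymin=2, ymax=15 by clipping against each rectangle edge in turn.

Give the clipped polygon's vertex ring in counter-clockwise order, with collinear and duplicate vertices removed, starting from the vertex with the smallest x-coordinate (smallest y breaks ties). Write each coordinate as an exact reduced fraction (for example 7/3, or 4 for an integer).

1. After x ≥ 8: [(8,52/19) (19,1) (20,4) (17,20) (8,181/14)]
2. After x ≤ 15: [(8,52/19) (15,31/19) (15,129/7) (8,181/14)]
3. After y ≥ 2: [(8,52/19) (38/3,2) (15,2) (15,129/7) (8,181/14)]
4. After y ≤ 15: [(8,52/19) (38/3,2) (15,2) (15,15) (117/11,15) (8,181/14)]
5. Canonical ring: [(8,52/19) (38/3,2) (15,2) (15,15) (117/11,15) (8,181/14)]

Clipped polygon: [(8,52/19) (38/3,2) (15,2) (15,15) (117/11,15) (8,181/14)]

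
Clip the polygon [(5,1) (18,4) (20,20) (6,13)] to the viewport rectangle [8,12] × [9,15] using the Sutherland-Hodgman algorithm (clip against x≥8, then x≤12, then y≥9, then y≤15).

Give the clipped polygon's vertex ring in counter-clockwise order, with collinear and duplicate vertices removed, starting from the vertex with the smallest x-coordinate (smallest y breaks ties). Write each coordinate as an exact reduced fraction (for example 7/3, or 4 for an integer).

Clipped polygon: [(8,9) (12,9) (12,15) (10,15) (8,14)]

1. After x ≥ 8: [(8,22/13) (18,4) (20,20) (8,14)]
2. After x ≤ 12: [(8,22/13) (12,34/13) (12,16) (8,14)]
3. After y ≥ 9: [(8,9) (12,9) (12,16) (8,14)]
4. After y ≤ 15: [(8,9) (12,9) (12,15) (10,15) (8,14)]
5. Canonical ring: [(8,9) (12,9) (12,15) (10,15) (8,14)]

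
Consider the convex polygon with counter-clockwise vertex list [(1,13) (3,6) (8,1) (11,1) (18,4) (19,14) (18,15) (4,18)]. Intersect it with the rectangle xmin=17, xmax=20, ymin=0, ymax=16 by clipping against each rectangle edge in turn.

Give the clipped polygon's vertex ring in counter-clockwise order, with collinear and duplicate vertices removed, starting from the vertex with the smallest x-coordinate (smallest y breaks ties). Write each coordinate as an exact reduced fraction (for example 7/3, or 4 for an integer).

1. After x ≥ 17: [(17,25/7) (18,4) (19,14) (18,15) (17,213/14)]
2. After x ≤ 20: [(17,25/7) (18,4) (19,14) (18,15) (17,213/14)]
3. After y ≥ 0: [(17,25/7) (18,4) (19,14) (18,15) (17,213/14)]
4. After y ≤ 16: [(17,25/7) (18,4) (19,14) (18,15) (17,213/14)]
5. Canonical ring: [(17,25/7) (18,4) (19,14) (18,15) (17,213/14)]

Clipped polygon: [(17,25/7) (18,4) (19,14) (18,15) (17,213/14)]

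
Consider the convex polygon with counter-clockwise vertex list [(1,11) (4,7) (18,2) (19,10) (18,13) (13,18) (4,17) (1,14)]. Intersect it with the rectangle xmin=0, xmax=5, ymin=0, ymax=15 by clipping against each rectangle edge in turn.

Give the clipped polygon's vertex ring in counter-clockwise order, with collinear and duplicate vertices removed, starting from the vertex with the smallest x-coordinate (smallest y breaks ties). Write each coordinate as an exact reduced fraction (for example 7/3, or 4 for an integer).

1. After x ≥ 0: [(1,11) (4,7) (18,2) (19,10) (18,13) (13,18) (4,17) (1,14)]
2. After x ≤ 5: [(1,11) (4,7) (5,93/14) (5,154/9) (4,17) (1,14)]
3. After y ≥ 0: [(1,11) (4,7) (5,93/14) (5,154/9) (4,17) (1,14)]
4. After y ≤ 15: [(1,11) (4,7) (5,93/14) (5,15) (2,15) (1,14)]
5. Canonical ring: [(1,11) (4,7) (5,93/14) (5,15) (2,15) (1,14)]

Clipped polygon: [(1,11) (4,7) (5,93/14) (5,15) (2,15) (1,14)]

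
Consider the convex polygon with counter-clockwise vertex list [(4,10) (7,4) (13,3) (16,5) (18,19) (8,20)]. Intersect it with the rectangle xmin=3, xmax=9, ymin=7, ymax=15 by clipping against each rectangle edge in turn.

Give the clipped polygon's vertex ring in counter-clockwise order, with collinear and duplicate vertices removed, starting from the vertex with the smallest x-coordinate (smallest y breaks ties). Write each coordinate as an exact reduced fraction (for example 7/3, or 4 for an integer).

1. After x ≥ 3: [(4,10) (7,4) (13,3) (16,5) (18,19) (8,20)]
2. After x ≤ 9: [(4,10) (7,4) (9,11/3) (9,199/10) (8,20)]
3. After y ≥ 7: [(4,10) (11/2,7) (9,7) (9,199/10) (8,20)]
4. After y ≤ 15: [(6,15) (4,10) (11/2,7) (9,7) (9,15)]
5. Canonical ring: [(4,10) (11/2,7) (9,7) (9,15) (6,15)]

Clipped polygon: [(4,10) (11/2,7) (9,7) (9,15) (6,15)]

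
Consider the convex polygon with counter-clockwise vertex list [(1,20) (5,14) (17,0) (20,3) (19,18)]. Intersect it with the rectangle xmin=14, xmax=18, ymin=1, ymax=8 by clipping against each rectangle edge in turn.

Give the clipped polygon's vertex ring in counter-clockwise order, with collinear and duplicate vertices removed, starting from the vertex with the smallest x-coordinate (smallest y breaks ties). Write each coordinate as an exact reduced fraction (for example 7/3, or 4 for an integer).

Clipped polygon: [(14,7/2) (113/7,1) (18,1) (18,8) (14,8)]

1. After x ≥ 14: [(14,167/9) (14,7/2) (17,0) (20,3) (19,18)]
2. After x ≤ 18: [(18,163/9) (14,167/9) (14,7/2) (17,0) (18,1)]
3. After y ≥ 1: [(18,163/9) (14,167/9) (14,7/2) (113/7,1) (18,1) (18,1)]
4. After y ≤ 8: [(18,8) (14,8) (14,7/2) (113/7,1) (18,1) (18,1)]
5. Canonical ring: [(14,7/2) (113/7,1) (18,1) (18,8) (14,8)]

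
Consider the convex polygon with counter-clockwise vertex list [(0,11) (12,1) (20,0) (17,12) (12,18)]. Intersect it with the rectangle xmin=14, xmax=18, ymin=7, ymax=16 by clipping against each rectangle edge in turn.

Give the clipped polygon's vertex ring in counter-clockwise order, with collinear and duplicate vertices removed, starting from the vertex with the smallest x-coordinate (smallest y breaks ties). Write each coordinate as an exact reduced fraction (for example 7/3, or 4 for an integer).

1. After x ≥ 14: [(14,3/4) (20,0) (17,12) (14,78/5)]
2. After x ≤ 18: [(14,3/4) (18,1/4) (18,8) (17,12) (14,78/5)]
3. After y ≥ 7: [(14,7) (18,7) (18,8) (17,12) (14,78/5)]
4. After y ≤ 16: [(14,7) (18,7) (18,8) (17,12) (14,78/5)]
5. Canonical ring: [(14,7) (18,7) (18,8) (17,12) (14,78/5)]

Clipped polygon: [(14,7) (18,7) (18,8) (17,12) (14,78/5)]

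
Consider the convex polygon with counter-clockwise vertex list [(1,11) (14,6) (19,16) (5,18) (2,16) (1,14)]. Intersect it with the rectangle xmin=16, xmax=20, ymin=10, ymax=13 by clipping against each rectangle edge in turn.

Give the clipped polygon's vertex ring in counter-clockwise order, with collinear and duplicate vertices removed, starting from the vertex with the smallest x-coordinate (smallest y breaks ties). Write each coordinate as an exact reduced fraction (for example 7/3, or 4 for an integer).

1. After x ≥ 16: [(16,10) (19,16) (16,115/7)]
2. After x ≤ 20: [(16,10) (19,16) (16,115/7)]
3. After y ≥ 10: [(16,10) (19,16) (16,115/7)]
4. After y ≤ 13: [(16,13) (16,10) (35/2,13)]
5. Canonical ring: [(16,10) (35/2,13) (16,13)]

Clipped polygon: [(16,10) (35/2,13) (16,13)]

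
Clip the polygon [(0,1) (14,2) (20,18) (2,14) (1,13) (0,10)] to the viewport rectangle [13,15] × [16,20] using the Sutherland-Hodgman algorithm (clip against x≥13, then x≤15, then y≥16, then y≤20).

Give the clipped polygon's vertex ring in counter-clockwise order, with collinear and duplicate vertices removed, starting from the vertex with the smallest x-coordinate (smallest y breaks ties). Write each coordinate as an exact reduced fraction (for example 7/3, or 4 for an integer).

1. After x ≥ 13: [(13,27/14) (14,2) (20,18) (13,148/9)]
2. After x ≤ 15: [(13,27/14) (14,2) (15,14/3) (15,152/9) (13,148/9)]
3. After y ≥ 16: [(13,16) (15,16) (15,152/9) (13,148/9)]
4. After y ≤ 20: [(13,16) (15,16) (15,152/9) (13,148/9)]
5. Canonical ring: [(13,16) (15,16) (15,152/9) (13,148/9)]

Clipped polygon: [(13,16) (15,16) (15,152/9) (13,148/9)]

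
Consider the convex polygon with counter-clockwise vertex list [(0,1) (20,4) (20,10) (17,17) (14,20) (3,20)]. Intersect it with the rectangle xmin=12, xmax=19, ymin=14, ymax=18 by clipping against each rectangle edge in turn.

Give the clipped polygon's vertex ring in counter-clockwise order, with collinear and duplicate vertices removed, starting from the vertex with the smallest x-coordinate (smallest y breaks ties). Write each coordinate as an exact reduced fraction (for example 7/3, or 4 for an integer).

Clipped polygon: [(12,14) (128/7,14) (17,17) (16,18) (12,18)]

1. After x ≥ 12: [(12,14/5) (20,4) (20,10) (17,17) (14,20) (12,20)]
2. After x ≤ 19: [(12,14/5) (19,77/20) (19,37/3) (17,17) (14,20) (12,20)]
3. After y ≥ 14: [(12,14) (128/7,14) (17,17) (14,20) (12,20)]
4. After y ≤ 18: [(12,18) (12,14) (128/7,14) (17,17) (16,18)]
5. Canonical ring: [(12,14) (128/7,14) (17,17) (16,18) (12,18)]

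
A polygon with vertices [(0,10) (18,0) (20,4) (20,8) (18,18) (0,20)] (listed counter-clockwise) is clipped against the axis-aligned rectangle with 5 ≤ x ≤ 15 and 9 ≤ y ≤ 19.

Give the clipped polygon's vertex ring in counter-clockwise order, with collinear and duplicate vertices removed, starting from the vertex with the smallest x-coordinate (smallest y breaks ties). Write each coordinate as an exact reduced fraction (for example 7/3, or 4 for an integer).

Clipped polygon: [(5,9) (15,9) (15,55/3) (9,19) (5,19)]

1. After x ≥ 5: [(5,65/9) (18,0) (20,4) (20,8) (18,18) (5,175/9)]
2. After x ≤ 15: [(5,65/9) (15,5/3) (15,55/3) (5,175/9)]
3. After y ≥ 9: [(5,9) (15,9) (15,55/3) (5,175/9)]
4. After y ≤ 19: [(5,19) (5,9) (15,9) (15,55/3) (9,19)]
5. Canonical ring: [(5,9) (15,9) (15,55/3) (9,19) (5,19)]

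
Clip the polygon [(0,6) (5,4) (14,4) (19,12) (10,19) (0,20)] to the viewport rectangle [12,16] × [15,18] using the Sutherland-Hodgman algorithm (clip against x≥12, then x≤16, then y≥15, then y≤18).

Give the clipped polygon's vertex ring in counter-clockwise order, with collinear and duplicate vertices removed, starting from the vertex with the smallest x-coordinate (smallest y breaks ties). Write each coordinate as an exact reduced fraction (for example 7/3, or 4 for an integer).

Clipped polygon: [(12,15) (106/7,15) (12,157/9)]

1. After x ≥ 12: [(12,4) (14,4) (19,12) (12,157/9)]
2. After x ≤ 16: [(12,4) (14,4) (16,36/5) (16,43/3) (12,157/9)]
3. After y ≥ 15: [(12,15) (106/7,15) (12,157/9)]
4. After y ≤ 18: [(12,15) (106/7,15) (12,157/9)]
5. Canonical ring: [(12,15) (106/7,15) (12,157/9)]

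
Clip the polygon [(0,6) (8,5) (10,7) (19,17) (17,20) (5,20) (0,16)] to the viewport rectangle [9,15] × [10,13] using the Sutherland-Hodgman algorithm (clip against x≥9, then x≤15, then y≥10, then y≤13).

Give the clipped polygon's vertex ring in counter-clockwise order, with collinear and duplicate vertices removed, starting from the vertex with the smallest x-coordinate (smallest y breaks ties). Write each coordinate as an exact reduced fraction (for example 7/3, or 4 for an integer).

1. After x ≥ 9: [(9,6) (10,7) (19,17) (17,20) (9,20)]
2. After x ≤ 15: [(9,6) (10,7) (15,113/9) (15,20) (9,20)]
3. After y ≥ 10: [(9,10) (127/10,10) (15,113/9) (15,20) (9,20)]
4. After y ≤ 13: [(9,13) (9,10) (127/10,10) (15,113/9) (15,13)]
5. Canonical ring: [(9,10) (127/10,10) (15,113/9) (15,13) (9,13)]

Clipped polygon: [(9,10) (127/10,10) (15,113/9) (15,13) (9,13)]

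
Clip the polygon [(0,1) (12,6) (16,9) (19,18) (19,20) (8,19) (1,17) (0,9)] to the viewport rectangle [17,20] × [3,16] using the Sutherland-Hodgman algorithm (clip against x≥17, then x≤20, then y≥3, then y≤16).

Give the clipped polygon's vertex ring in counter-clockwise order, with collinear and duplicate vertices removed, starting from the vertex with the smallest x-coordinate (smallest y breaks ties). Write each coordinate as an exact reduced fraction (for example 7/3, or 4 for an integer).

Clipped polygon: [(17,12) (55/3,16) (17,16)]

1. After x ≥ 17: [(17,12) (19,18) (19,20) (17,218/11)]
2. After x ≤ 20: [(17,12) (19,18) (19,20) (17,218/11)]
3. After y ≥ 3: [(17,12) (19,18) (19,20) (17,218/11)]
4. After y ≤ 16: [(17,16) (17,12) (55/3,16)]
5. Canonical ring: [(17,12) (55/3,16) (17,16)]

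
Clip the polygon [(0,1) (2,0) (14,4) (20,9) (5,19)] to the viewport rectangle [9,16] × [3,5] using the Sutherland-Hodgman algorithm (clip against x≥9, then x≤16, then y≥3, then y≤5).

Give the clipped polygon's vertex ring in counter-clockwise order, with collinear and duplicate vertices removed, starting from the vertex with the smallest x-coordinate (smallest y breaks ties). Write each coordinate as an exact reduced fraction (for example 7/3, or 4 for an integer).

Clipped polygon: [(9,3) (11,3) (14,4) (76/5,5) (9,5)]

1. After x ≥ 9: [(9,7/3) (14,4) (20,9) (9,49/3)]
2. After x ≤ 16: [(9,7/3) (14,4) (16,17/3) (16,35/3) (9,49/3)]
3. After y ≥ 3: [(9,3) (11,3) (14,4) (16,17/3) (16,35/3) (9,49/3)]
4. After y ≤ 5: [(9,5) (9,3) (11,3) (14,4) (76/5,5)]
5. Canonical ring: [(9,3) (11,3) (14,4) (76/5,5) (9,5)]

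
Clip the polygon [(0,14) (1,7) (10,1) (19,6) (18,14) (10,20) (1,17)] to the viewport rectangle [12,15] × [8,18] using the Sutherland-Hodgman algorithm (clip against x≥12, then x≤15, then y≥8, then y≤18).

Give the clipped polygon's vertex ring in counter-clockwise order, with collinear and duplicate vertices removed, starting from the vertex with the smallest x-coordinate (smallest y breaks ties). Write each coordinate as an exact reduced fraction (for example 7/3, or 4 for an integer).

Clipped polygon: [(12,8) (15,8) (15,65/4) (38/3,18) (12,18)]

1. After x ≥ 12: [(12,19/9) (19,6) (18,14) (12,37/2)]
2. After x ≤ 15: [(12,19/9) (15,34/9) (15,65/4) (12,37/2)]
3. After y ≥ 8: [(12,8) (15,8) (15,65/4) (12,37/2)]
4. After y ≤ 18: [(12,18) (12,8) (15,8) (15,65/4) (38/3,18)]
5. Canonical ring: [(12,8) (15,8) (15,65/4) (38/3,18) (12,18)]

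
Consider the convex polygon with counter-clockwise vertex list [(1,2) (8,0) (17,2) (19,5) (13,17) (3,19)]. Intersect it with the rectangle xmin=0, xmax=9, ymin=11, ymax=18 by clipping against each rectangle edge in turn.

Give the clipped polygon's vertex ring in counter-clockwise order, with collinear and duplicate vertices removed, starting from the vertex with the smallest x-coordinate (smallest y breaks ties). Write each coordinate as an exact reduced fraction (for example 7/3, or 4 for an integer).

1. After x ≥ 0: [(1,2) (8,0) (17,2) (19,5) (13,17) (3,19)]
2. After x ≤ 9: [(1,2) (8,0) (9,2/9) (9,89/5) (3,19)]
3. After y ≥ 11: [(35/17,11) (9,11) (9,89/5) (3,19)]
4. After y ≤ 18: [(49/17,18) (35/17,11) (9,11) (9,89/5) (8,18)]
5. Canonical ring: [(35/17,11) (9,11) (9,89/5) (8,18) (49/17,18)]

Clipped polygon: [(35/17,11) (9,11) (9,89/5) (8,18) (49/17,18)]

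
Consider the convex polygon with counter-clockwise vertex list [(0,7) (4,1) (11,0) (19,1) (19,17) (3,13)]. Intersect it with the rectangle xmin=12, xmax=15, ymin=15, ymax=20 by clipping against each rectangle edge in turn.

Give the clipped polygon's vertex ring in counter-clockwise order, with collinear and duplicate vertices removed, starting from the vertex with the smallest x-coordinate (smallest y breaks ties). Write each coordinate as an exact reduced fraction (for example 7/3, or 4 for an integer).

1. After x ≥ 12: [(12,1/8) (19,1) (19,17) (12,61/4)]
2. After x ≤ 15: [(12,1/8) (15,1/2) (15,16) (12,61/4)]
3. After y ≥ 15: [(12,15) (15,15) (15,16) (12,61/4)]
4. After y ≤ 20: [(12,15) (15,15) (15,16) (12,61/4)]
5. Canonical ring: [(12,15) (15,15) (15,16) (12,61/4)]

Clipped polygon: [(12,15) (15,15) (15,16) (12,61/4)]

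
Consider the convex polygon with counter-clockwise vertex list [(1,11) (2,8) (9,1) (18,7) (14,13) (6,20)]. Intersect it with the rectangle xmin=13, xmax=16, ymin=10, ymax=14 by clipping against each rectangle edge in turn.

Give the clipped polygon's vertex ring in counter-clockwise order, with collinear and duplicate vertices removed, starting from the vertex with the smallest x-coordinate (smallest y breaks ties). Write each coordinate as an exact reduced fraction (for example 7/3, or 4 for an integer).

Clipped polygon: [(13,10) (16,10) (14,13) (13,111/8)]

1. After x ≥ 13: [(13,11/3) (18,7) (14,13) (13,111/8)]
2. After x ≤ 16: [(13,11/3) (16,17/3) (16,10) (14,13) (13,111/8)]
3. After y ≥ 10: [(13,10) (16,10) (16,10) (14,13) (13,111/8)]
4. After y ≤ 14: [(13,10) (16,10) (16,10) (14,13) (13,111/8)]
5. Canonical ring: [(13,10) (16,10) (14,13) (13,111/8)]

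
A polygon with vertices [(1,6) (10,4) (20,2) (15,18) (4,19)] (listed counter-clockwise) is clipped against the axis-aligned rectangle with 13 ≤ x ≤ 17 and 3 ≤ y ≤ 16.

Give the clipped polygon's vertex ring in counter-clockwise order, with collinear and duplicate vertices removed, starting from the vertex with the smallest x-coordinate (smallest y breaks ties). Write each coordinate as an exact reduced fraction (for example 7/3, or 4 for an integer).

Clipped polygon: [(13,17/5) (15,3) (17,3) (17,58/5) (125/8,16) (13,16)]

1. After x ≥ 13: [(13,17/5) (20,2) (15,18) (13,200/11)]
2. After x ≤ 17: [(13,17/5) (17,13/5) (17,58/5) (15,18) (13,200/11)]
3. After y ≥ 3: [(13,17/5) (15,3) (17,3) (17,58/5) (15,18) (13,200/11)]
4. After y ≤ 16: [(13,16) (13,17/5) (15,3) (17,3) (17,58/5) (125/8,16)]
5. Canonical ring: [(13,17/5) (15,3) (17,3) (17,58/5) (125/8,16) (13,16)]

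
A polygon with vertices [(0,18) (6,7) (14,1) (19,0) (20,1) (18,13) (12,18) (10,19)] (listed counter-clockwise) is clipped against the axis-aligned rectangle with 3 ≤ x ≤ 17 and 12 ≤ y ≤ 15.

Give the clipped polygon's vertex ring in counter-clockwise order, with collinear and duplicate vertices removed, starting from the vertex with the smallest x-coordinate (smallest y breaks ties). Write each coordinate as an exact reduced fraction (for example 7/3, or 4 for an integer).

Clipped polygon: [(3,25/2) (36/11,12) (17,12) (17,83/6) (78/5,15) (3,15)]

1. After x ≥ 3: [(3,183/10) (3,25/2) (6,7) (14,1) (19,0) (20,1) (18,13) (12,18) (10,19)]
2. After x ≤ 17: [(3,183/10) (3,25/2) (6,7) (14,1) (17,2/5) (17,83/6) (12,18) (10,19)]
3. After y ≥ 12: [(3,183/10) (3,25/2) (36/11,12) (17,12) (17,83/6) (12,18) (10,19)]
4. After y ≤ 15: [(3,15) (3,25/2) (36/11,12) (17,12) (17,83/6) (78/5,15)]
5. Canonical ring: [(3,25/2) (36/11,12) (17,12) (17,83/6) (78/5,15) (3,15)]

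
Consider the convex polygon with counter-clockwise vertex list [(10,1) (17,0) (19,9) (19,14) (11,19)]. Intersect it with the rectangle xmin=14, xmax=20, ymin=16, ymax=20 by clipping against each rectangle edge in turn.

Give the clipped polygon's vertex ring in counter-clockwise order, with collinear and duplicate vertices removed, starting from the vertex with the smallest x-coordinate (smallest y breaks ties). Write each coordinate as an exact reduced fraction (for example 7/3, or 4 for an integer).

1. After x ≥ 14: [(14,3/7) (17,0) (19,9) (19,14) (14,137/8)]
2. After x ≤ 20: [(14,3/7) (17,0) (19,9) (19,14) (14,137/8)]
3. After y ≥ 16: [(14,16) (79/5,16) (14,137/8)]
4. After y ≤ 20: [(14,16) (79/5,16) (14,137/8)]
5. Canonical ring: [(14,16) (79/5,16) (14,137/8)]

Clipped polygon: [(14,16) (79/5,16) (14,137/8)]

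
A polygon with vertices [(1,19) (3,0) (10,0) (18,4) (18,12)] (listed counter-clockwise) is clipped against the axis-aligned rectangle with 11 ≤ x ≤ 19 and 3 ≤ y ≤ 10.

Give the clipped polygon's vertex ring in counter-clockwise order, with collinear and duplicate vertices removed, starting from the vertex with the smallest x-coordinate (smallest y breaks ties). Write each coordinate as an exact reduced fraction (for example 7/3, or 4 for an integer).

Clipped polygon: [(11,3) (16,3) (18,4) (18,10) (11,10)]

1. After x ≥ 11: [(11,253/17) (11,1/2) (18,4) (18,12)]
2. After x ≤ 19: [(11,253/17) (11,1/2) (18,4) (18,12)]
3. After y ≥ 3: [(11,253/17) (11,3) (16,3) (18,4) (18,12)]
4. After y ≤ 10: [(11,10) (11,3) (16,3) (18,4) (18,10)]
5. Canonical ring: [(11,3) (16,3) (18,4) (18,10) (11,10)]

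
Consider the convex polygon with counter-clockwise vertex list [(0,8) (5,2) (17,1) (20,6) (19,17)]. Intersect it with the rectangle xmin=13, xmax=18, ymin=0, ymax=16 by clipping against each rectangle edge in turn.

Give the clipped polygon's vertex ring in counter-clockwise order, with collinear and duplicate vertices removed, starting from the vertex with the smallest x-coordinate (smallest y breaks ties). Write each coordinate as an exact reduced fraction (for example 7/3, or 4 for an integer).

Clipped polygon: [(13,4/3) (17,1) (18,8/3) (18,16) (152/9,16) (13,269/19)]

1. After x ≥ 13: [(13,269/19) (13,4/3) (17,1) (20,6) (19,17)]
2. After x ≤ 18: [(18,314/19) (13,269/19) (13,4/3) (17,1) (18,8/3)]
3. After y ≥ 0: [(18,314/19) (13,269/19) (13,4/3) (17,1) (18,8/3)]
4. After y ≤ 16: [(18,16) (152/9,16) (13,269/19) (13,4/3) (17,1) (18,8/3)]
5. Canonical ring: [(13,4/3) (17,1) (18,8/3) (18,16) (152/9,16) (13,269/19)]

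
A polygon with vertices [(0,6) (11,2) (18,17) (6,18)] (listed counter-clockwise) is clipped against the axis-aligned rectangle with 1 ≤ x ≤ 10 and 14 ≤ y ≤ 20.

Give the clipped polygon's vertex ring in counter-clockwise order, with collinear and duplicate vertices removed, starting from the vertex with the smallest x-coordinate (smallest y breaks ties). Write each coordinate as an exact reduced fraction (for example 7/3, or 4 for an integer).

Clipped polygon: [(4,14) (10,14) (10,53/3) (6,18)]

1. After x ≥ 1: [(1,8) (1,62/11) (11,2) (18,17) (6,18)]
2. After x ≤ 10: [(1,8) (1,62/11) (10,26/11) (10,53/3) (6,18)]
3. After y ≥ 14: [(4,14) (10,14) (10,53/3) (6,18)]
4. After y ≤ 20: [(4,14) (10,14) (10,53/3) (6,18)]
5. Canonical ring: [(4,14) (10,14) (10,53/3) (6,18)]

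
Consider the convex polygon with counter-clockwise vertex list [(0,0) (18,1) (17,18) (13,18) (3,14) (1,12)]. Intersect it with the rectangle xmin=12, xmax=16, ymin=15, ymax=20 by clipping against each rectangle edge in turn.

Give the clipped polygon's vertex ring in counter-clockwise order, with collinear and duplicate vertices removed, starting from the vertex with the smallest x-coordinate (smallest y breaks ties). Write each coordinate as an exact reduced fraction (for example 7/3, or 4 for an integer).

1. After x ≥ 12: [(12,2/3) (18,1) (17,18) (13,18) (12,88/5)]
2. After x ≤ 16: [(12,2/3) (16,8/9) (16,18) (13,18) (12,88/5)]
3. After y ≥ 15: [(12,15) (16,15) (16,18) (13,18) (12,88/5)]
4. After y ≤ 20: [(12,15) (16,15) (16,18) (13,18) (12,88/5)]
5. Canonical ring: [(12,15) (16,15) (16,18) (13,18) (12,88/5)]

Clipped polygon: [(12,15) (16,15) (16,18) (13,18) (12,88/5)]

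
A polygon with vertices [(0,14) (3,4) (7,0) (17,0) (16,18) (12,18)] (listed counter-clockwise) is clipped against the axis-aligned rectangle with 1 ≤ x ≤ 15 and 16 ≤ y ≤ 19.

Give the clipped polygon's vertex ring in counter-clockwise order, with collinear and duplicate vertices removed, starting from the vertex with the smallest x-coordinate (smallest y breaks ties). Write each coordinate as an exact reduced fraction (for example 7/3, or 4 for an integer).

1. After x ≥ 1: [(1,43/3) (1,32/3) (3,4) (7,0) (17,0) (16,18) (12,18)]
2. After x ≤ 15: [(1,43/3) (1,32/3) (3,4) (7,0) (15,0) (15,18) (12,18)]
3. After y ≥ 16: [(6,16) (15,16) (15,18) (12,18)]
4. After y ≤ 19: [(6,16) (15,16) (15,18) (12,18)]
5. Canonical ring: [(6,16) (15,16) (15,18) (12,18)]

Clipped polygon: [(6,16) (15,16) (15,18) (12,18)]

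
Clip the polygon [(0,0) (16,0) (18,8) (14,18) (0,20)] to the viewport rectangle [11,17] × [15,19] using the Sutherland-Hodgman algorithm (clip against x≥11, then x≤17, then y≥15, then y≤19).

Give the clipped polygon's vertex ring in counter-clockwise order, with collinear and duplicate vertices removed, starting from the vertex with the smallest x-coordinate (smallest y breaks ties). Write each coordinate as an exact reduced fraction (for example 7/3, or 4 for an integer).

1. After x ≥ 11: [(11,0) (16,0) (18,8) (14,18) (11,129/7)]
2. After x ≤ 17: [(11,0) (16,0) (17,4) (17,21/2) (14,18) (11,129/7)]
3. After y ≥ 15: [(11,15) (76/5,15) (14,18) (11,129/7)]
4. After y ≤ 19: [(11,15) (76/5,15) (14,18) (11,129/7)]
5. Canonical ring: [(11,15) (76/5,15) (14,18) (11,129/7)]

Clipped polygon: [(11,15) (76/5,15) (14,18) (11,129/7)]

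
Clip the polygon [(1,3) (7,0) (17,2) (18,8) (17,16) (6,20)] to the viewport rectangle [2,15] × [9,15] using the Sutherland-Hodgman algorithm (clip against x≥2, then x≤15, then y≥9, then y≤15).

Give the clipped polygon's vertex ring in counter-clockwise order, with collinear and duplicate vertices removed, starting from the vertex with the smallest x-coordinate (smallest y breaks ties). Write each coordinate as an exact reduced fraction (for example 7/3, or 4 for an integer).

1. After x ≥ 2: [(2,32/5) (2,5/2) (7,0) (17,2) (18,8) (17,16) (6,20)]
2. After x ≤ 15: [(2,32/5) (2,5/2) (7,0) (15,8/5) (15,184/11) (6,20)]
3. After y ≥ 9: [(47/17,9) (15,9) (15,184/11) (6,20)]
4. After y ≤ 15: [(77/17,15) (47/17,9) (15,9) (15,15)]
5. Canonical ring: [(47/17,9) (15,9) (15,15) (77/17,15)]

Clipped polygon: [(47/17,9) (15,9) (15,15) (77/17,15)]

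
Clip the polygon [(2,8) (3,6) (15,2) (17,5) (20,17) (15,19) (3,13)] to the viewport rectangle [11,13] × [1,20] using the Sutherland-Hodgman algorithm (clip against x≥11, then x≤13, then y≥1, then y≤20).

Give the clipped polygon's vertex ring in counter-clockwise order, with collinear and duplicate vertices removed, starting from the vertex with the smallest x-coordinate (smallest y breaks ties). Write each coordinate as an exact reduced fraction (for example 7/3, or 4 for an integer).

Clipped polygon: [(11,10/3) (13,8/3) (13,18) (11,17)]

1. After x ≥ 11: [(11,10/3) (15,2) (17,5) (20,17) (15,19) (11,17)]
2. After x ≤ 13: [(11,10/3) (13,8/3) (13,18) (11,17)]
3. After y ≥ 1: [(11,10/3) (13,8/3) (13,18) (11,17)]
4. After y ≤ 20: [(11,10/3) (13,8/3) (13,18) (11,17)]
5. Canonical ring: [(11,10/3) (13,8/3) (13,18) (11,17)]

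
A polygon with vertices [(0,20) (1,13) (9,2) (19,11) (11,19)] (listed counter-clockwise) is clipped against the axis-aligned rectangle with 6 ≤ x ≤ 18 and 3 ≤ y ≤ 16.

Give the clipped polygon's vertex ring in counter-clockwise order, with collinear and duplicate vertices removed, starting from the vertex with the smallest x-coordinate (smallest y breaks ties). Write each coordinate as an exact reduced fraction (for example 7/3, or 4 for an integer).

Clipped polygon: [(6,49/8) (91/11,3) (91/9,3) (18,101/10) (18,12) (14,16) (6,16)]

1. After x ≥ 6: [(6,214/11) (6,49/8) (9,2) (19,11) (11,19)]
2. After x ≤ 18: [(6,214/11) (6,49/8) (9,2) (18,101/10) (18,12) (11,19)]
3. After y ≥ 3: [(6,214/11) (6,49/8) (91/11,3) (91/9,3) (18,101/10) (18,12) (11,19)]
4. After y ≤ 16: [(6,16) (6,49/8) (91/11,3) (91/9,3) (18,101/10) (18,12) (14,16)]
5. Canonical ring: [(6,49/8) (91/11,3) (91/9,3) (18,101/10) (18,12) (14,16) (6,16)]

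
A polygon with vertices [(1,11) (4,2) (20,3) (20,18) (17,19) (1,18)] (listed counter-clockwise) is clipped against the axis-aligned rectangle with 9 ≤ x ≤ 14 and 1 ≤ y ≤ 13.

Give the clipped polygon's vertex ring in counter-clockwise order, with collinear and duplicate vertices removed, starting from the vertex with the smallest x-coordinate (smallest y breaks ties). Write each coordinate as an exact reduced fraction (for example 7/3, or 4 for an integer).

Clipped polygon: [(9,37/16) (14,21/8) (14,13) (9,13)]

1. After x ≥ 9: [(9,37/16) (20,3) (20,18) (17,19) (9,37/2)]
2. After x ≤ 14: [(9,37/16) (14,21/8) (14,301/16) (9,37/2)]
3. After y ≥ 1: [(9,37/16) (14,21/8) (14,301/16) (9,37/2)]
4. After y ≤ 13: [(9,13) (9,37/16) (14,21/8) (14,13)]
5. Canonical ring: [(9,37/16) (14,21/8) (14,13) (9,13)]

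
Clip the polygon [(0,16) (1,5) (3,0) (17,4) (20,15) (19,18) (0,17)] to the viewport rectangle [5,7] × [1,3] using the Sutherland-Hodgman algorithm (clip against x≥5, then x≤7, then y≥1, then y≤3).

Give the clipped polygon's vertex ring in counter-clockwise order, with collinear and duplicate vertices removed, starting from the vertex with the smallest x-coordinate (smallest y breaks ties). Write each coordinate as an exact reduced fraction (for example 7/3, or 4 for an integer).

Clipped polygon: [(5,1) (13/2,1) (7,8/7) (7,3) (5,3)]

1. After x ≥ 5: [(5,4/7) (17,4) (20,15) (19,18) (5,328/19)]
2. After x ≤ 7: [(5,4/7) (7,8/7) (7,330/19) (5,328/19)]
3. After y ≥ 1: [(5,1) (13/2,1) (7,8/7) (7,330/19) (5,328/19)]
4. After y ≤ 3: [(5,3) (5,1) (13/2,1) (7,8/7) (7,3)]
5. Canonical ring: [(5,1) (13/2,1) (7,8/7) (7,3) (5,3)]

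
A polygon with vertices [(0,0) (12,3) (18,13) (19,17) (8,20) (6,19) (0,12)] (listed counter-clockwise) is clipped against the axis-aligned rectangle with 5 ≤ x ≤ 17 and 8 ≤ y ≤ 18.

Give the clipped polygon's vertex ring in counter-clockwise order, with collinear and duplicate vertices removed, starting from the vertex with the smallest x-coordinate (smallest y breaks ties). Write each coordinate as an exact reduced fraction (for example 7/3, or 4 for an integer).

1. After x ≥ 5: [(5,5/4) (12,3) (18,13) (19,17) (8,20) (6,19) (5,107/6)]
2. After x ≤ 17: [(5,5/4) (12,3) (17,34/3) (17,193/11) (8,20) (6,19) (5,107/6)]
3. After y ≥ 8: [(5,8) (15,8) (17,34/3) (17,193/11) (8,20) (6,19) (5,107/6)]
4. After y ≤ 18: [(5,8) (15,8) (17,34/3) (17,193/11) (46/3,18) (36/7,18) (5,107/6)]
5. Canonical ring: [(5,8) (15,8) (17,34/3) (17,193/11) (46/3,18) (36/7,18) (5,107/6)]

Clipped polygon: [(5,8) (15,8) (17,34/3) (17,193/11) (46/3,18) (36/7,18) (5,107/6)]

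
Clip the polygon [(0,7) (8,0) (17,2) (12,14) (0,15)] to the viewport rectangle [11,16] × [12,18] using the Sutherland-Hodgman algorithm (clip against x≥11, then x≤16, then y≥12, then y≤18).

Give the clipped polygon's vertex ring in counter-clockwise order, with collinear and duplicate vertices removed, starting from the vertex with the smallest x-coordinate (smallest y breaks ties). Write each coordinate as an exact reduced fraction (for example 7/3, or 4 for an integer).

1. After x ≥ 11: [(11,2/3) (17,2) (12,14) (11,169/12)]
2. After x ≤ 16: [(11,2/3) (16,16/9) (16,22/5) (12,14) (11,169/12)]
3. After y ≥ 12: [(11,12) (77/6,12) (12,14) (11,169/12)]
4. After y ≤ 18: [(11,12) (77/6,12) (12,14) (11,169/12)]
5. Canonical ring: [(11,12) (77/6,12) (12,14) (11,169/12)]

Clipped polygon: [(11,12) (77/6,12) (12,14) (11,169/12)]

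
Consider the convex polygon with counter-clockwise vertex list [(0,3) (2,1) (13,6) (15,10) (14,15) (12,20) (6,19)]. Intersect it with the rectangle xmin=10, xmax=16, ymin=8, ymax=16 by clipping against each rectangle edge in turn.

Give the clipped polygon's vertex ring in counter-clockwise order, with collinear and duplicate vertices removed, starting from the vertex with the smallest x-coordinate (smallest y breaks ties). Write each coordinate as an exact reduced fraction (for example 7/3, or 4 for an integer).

Clipped polygon: [(10,8) (14,8) (15,10) (14,15) (68/5,16) (10,16)]

1. After x ≥ 10: [(10,51/11) (13,6) (15,10) (14,15) (12,20) (10,59/3)]
2. After x ≤ 16: [(10,51/11) (13,6) (15,10) (14,15) (12,20) (10,59/3)]
3. After y ≥ 8: [(10,8) (14,8) (15,10) (14,15) (12,20) (10,59/3)]
4. After y ≤ 16: [(10,16) (10,8) (14,8) (15,10) (14,15) (68/5,16)]
5. Canonical ring: [(10,8) (14,8) (15,10) (14,15) (68/5,16) (10,16)]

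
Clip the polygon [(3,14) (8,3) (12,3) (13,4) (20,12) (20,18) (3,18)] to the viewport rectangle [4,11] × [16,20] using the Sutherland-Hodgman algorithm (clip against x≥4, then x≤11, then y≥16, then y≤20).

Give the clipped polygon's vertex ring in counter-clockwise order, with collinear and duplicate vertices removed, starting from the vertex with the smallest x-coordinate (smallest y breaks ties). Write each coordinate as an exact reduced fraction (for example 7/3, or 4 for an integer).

Clipped polygon: [(4,16) (11,16) (11,18) (4,18)]

1. After x ≥ 4: [(4,59/5) (8,3) (12,3) (13,4) (20,12) (20,18) (4,18)]
2. After x ≤ 11: [(4,59/5) (8,3) (11,3) (11,18) (4,18)]
3. After y ≥ 16: [(4,16) (11,16) (11,18) (4,18)]
4. After y ≤ 20: [(4,16) (11,16) (11,18) (4,18)]
5. Canonical ring: [(4,16) (11,16) (11,18) (4,18)]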